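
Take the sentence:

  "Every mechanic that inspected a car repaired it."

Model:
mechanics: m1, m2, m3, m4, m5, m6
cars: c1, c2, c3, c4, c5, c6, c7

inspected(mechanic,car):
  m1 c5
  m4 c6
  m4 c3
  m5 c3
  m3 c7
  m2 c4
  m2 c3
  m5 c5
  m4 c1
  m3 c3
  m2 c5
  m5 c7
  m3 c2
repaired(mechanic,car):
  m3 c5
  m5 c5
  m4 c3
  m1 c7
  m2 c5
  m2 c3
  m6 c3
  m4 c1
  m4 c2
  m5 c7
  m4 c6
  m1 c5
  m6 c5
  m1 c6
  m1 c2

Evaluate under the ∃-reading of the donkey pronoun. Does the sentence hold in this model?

False

"it" takes "a car" as antecedent — a donkey pronoun bound across the clause boundary.
Weak reading: every mechanic m with some inspected-car has at least one inspected-car c such that repaired(m,c).
Per mechanic: m1:✓  m2:✓  m3:✗  m4:✓  m5:✓
m3 has no witness among its inspected-cars.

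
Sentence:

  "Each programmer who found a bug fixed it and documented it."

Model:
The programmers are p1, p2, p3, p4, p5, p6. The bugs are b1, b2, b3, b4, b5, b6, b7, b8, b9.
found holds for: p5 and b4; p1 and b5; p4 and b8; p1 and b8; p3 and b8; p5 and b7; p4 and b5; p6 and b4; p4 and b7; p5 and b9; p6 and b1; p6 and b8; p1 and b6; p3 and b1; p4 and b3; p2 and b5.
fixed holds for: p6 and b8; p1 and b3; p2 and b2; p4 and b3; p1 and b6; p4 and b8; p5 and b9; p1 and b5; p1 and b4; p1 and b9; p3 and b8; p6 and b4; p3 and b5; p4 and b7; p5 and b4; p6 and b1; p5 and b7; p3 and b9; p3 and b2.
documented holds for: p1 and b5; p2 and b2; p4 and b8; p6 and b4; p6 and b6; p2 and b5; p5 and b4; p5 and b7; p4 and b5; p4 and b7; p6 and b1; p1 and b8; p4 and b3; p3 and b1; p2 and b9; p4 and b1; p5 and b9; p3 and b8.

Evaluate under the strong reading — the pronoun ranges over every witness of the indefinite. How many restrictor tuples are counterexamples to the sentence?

6

"it" takes "a bug" as antecedent — a donkey pronoun bound across the clause boundary.
Strong reading: for every (p,b) with found(p,b), fixed(p,b) ∧ documented(p,b).
Restrictor pairs: (p1,b5) ✓  (p1,b6) ✗  (p1,b8) ✗  (p2,b5) ✗  (p3,b1) ✗  (p3,b8) ✓  (p4,b3) ✓  (p4,b5) ✗  (p4,b7) ✓  (p4,b8) ✓  (p5,b4) ✓  (p5,b7) ✓  (p5,b9) ✓  (p6,b1) ✓  (p6,b4) ✓  (p6,b8) ✗
Counterexamples (restrictor pairs failing the scope): 6.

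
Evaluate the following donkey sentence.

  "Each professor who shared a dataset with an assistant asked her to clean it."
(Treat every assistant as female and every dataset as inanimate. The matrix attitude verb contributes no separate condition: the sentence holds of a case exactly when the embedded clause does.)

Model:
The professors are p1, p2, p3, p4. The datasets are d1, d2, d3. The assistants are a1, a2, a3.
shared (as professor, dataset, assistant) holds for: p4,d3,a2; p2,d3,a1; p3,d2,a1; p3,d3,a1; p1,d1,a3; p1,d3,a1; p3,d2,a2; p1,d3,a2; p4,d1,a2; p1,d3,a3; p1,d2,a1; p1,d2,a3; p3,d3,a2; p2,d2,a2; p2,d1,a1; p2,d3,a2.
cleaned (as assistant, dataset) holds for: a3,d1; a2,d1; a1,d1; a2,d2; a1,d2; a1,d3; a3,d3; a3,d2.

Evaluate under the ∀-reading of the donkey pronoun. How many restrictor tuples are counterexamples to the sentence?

4

"her" takes "an assistant" as antecedent and "it" takes "a dataset"; both are donkey pronouns co-varying with the restrictor.
Strong reading: for every (p,d,a) with shared(p,d,a), cleaned(a,d).
Restrictor triples: (p1,d1,a3)→cleaned(a3,d1) ✓  (p1,d2,a1)→cleaned(a1,d2) ✓  (p1,d2,a3)→cleaned(a3,d2) ✓  (p1,d3,a1)→cleaned(a1,d3) ✓  (p1,d3,a2)→cleaned(a2,d3) ✗  (p1,d3,a3)→cleaned(a3,d3) ✓  (p2,d1,a1)→cleaned(a1,d1) ✓  (p2,d2,a2)→cleaned(a2,d2) ✓  (p2,d3,a1)→cleaned(a1,d3) ✓  (p2,d3,a2)→cleaned(a2,d3) ✗  (p3,d2,a1)→cleaned(a1,d2) ✓  (p3,d2,a2)→cleaned(a2,d2) ✓  (p3,d3,a1)→cleaned(a1,d3) ✓  (p3,d3,a2)→cleaned(a2,d3) ✗  (p4,d1,a2)→cleaned(a2,d1) ✓  (p4,d3,a2)→cleaned(a2,d3) ✗
Counterexamples (restrictor triples failing the scope): 4.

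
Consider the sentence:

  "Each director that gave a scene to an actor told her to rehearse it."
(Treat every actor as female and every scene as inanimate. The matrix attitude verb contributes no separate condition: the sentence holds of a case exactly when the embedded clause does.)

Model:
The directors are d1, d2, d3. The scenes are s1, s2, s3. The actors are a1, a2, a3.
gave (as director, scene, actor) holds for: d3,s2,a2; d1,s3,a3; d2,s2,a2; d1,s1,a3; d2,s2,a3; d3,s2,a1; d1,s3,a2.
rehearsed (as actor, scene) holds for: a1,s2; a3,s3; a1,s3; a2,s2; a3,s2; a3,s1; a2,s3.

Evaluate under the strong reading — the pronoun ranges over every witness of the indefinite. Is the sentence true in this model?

True

"her" takes "an actor" as antecedent and "it" takes "a scene"; both are donkey pronouns co-varying with the restrictor.
Strong reading: for every (d,s,a) with gave(d,s,a), rehearsed(a,s).
Restrictor triples: (d1,s1,a3)→rehearsed(a3,s1) ✓  (d1,s3,a2)→rehearsed(a2,s3) ✓  (d1,s3,a3)→rehearsed(a3,s3) ✓  (d2,s2,a2)→rehearsed(a2,s2) ✓  (d2,s2,a3)→rehearsed(a3,s2) ✓  (d3,s2,a1)→rehearsed(a1,s2) ✓  (d3,s2,a2)→rehearsed(a2,s2) ✓
Every restrictor triple satisfies the scope.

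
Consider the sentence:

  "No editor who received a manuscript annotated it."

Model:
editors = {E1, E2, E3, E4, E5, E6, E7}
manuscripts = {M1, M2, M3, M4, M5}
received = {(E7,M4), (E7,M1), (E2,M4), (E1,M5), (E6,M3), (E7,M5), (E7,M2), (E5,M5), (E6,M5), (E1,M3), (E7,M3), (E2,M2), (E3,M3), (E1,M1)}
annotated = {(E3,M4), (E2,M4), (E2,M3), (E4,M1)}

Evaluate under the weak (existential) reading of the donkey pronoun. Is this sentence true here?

False

"it" takes "a manuscript" as antecedent — a donkey pronoun bound across the clause boundary.
Truth condition: for no (e,m) with received(e,m) does annotated(e,m) hold.
Restrictor pairs — does the scope hold? (E1,M1):fails  (E1,M3):fails  (E1,M5):fails  (E2,M2):fails  (E2,M4):holds  (E3,M3):fails  (E5,M5):fails  (E6,M3):fails  (E6,M5):fails  (E7,M1):fails  (E7,M2):fails  (E7,M3):fails  (E7,M4):fails  (E7,M5):fails
Scope holds for 1 pair(s), so the sentence is false.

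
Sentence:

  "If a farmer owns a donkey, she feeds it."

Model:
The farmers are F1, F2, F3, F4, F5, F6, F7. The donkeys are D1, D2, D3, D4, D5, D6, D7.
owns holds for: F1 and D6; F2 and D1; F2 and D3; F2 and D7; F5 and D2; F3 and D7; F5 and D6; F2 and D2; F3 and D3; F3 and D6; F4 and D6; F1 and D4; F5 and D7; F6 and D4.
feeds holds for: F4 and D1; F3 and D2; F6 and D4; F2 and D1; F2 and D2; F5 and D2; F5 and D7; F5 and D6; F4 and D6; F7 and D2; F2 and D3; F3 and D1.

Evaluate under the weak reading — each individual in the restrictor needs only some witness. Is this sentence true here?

"it" takes "a donkey" as antecedent — a donkey pronoun bound across the clause boundary.
Weak reading: every farmer f with some owns-donkey has at least one owns-donkey d such that feeds(f,d).
Per farmer: F1:✗  F2:✓  F3:✗  F4:✓  F5:✓  F6:✓
F1 has no witness among its owns-donkeys.

False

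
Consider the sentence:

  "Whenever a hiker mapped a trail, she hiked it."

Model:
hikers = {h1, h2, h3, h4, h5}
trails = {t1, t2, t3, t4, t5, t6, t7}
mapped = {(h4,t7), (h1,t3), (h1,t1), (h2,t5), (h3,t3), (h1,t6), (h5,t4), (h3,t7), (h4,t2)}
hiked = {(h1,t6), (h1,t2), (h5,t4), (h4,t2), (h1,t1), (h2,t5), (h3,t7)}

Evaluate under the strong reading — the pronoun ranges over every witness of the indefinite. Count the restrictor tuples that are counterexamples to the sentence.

"it" takes "a trail" as antecedent — a donkey pronoun bound across the clause boundary.
Strong reading: for every (h,t) with mapped(h,t), hiked(h,t).
Restrictor pairs: (h1,t1) ✓  (h1,t3) ✗  (h1,t6) ✓  (h2,t5) ✓  (h3,t3) ✗  (h3,t7) ✓  (h4,t2) ✓  (h4,t7) ✗  (h5,t4) ✓
Counterexamples (restrictor pairs failing the scope): 3.

3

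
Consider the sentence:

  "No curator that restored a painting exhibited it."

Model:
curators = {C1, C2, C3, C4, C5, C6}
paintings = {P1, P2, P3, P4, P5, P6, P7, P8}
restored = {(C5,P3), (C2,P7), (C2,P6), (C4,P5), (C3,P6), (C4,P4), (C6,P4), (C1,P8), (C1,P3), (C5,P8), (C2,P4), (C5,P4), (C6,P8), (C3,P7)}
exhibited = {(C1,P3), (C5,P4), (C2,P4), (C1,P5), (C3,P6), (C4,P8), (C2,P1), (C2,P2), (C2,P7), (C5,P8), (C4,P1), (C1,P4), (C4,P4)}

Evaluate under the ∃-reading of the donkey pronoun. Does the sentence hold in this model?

False

"it" takes "a painting" as antecedent — a donkey pronoun bound across the clause boundary.
Truth condition: for no (c,p) with restored(c,p) does exhibited(c,p) hold.
Restrictor pairs — does the scope hold? (C1,P3):holds  (C1,P8):fails  (C2,P4):holds  (C2,P6):fails  (C2,P7):holds  (C3,P6):holds  (C3,P7):fails  (C4,P4):holds  (C4,P5):fails  (C5,P3):fails  (C5,P4):holds  (C5,P8):holds  (C6,P4):fails  (C6,P8):fails
Scope holds for 7 pair(s), so the sentence is false.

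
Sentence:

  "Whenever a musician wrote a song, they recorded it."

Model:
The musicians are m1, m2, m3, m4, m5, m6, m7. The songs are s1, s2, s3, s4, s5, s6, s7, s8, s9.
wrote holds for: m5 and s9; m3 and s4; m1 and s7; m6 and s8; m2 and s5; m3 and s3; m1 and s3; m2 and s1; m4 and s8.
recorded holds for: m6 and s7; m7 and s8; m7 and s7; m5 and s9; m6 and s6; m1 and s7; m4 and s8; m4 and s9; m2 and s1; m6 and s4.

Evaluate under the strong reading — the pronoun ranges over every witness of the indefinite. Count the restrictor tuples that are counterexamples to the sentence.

5

"it" takes "a song" as antecedent — a donkey pronoun bound across the clause boundary.
Strong reading: for every (m,s) with wrote(m,s), recorded(m,s).
Restrictor pairs: (m1,s3) ✗  (m1,s7) ✓  (m2,s1) ✓  (m2,s5) ✗  (m3,s3) ✗  (m3,s4) ✗  (m4,s8) ✓  (m5,s9) ✓  (m6,s8) ✗
Counterexamples (restrictor pairs failing the scope): 5.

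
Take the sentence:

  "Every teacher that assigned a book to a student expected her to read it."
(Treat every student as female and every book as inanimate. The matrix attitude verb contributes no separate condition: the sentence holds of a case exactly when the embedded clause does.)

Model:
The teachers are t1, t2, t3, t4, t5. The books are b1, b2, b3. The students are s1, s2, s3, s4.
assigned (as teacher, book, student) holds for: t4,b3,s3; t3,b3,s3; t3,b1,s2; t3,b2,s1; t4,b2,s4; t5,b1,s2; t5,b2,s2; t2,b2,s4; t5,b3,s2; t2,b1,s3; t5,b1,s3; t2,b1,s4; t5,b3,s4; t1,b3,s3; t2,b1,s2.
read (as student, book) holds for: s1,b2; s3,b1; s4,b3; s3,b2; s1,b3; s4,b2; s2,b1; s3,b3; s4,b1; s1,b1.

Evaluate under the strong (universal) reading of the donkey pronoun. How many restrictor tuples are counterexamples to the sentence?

2

"her" takes "a student" as antecedent and "it" takes "a book"; both are donkey pronouns co-varying with the restrictor.
Strong reading: for every (t,b,s) with assigned(t,b,s), read(s,b).
Restrictor triples: (t1,b3,s3)→read(s3,b3) ✓  (t2,b1,s2)→read(s2,b1) ✓  (t2,b1,s3)→read(s3,b1) ✓  (t2,b1,s4)→read(s4,b1) ✓  (t2,b2,s4)→read(s4,b2) ✓  (t3,b1,s2)→read(s2,b1) ✓  (t3,b2,s1)→read(s1,b2) ✓  (t3,b3,s3)→read(s3,b3) ✓  (t4,b2,s4)→read(s4,b2) ✓  (t4,b3,s3)→read(s3,b3) ✓  (t5,b1,s2)→read(s2,b1) ✓  (t5,b1,s3)→read(s3,b1) ✓  (t5,b2,s2)→read(s2,b2) ✗  (t5,b3,s2)→read(s2,b3) ✗  (t5,b3,s4)→read(s4,b3) ✓
Counterexamples (restrictor triples failing the scope): 2.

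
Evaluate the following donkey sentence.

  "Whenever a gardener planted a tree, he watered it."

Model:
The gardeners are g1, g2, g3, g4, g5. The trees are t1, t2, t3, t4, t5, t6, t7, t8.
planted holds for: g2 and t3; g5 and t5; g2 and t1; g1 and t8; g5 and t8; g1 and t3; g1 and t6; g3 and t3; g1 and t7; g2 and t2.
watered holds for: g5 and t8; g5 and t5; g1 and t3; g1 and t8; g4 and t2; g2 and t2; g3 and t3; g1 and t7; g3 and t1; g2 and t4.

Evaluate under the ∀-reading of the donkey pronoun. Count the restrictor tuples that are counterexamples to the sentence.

"it" takes "a tree" as antecedent — a donkey pronoun bound across the clause boundary.
Strong reading: for every (g,t) with planted(g,t), watered(g,t).
Restrictor pairs: (g1,t3) ✓  (g1,t6) ✗  (g1,t7) ✓  (g1,t8) ✓  (g2,t1) ✗  (g2,t2) ✓  (g2,t3) ✗  (g3,t3) ✓  (g5,t5) ✓  (g5,t8) ✓
Counterexamples (restrictor pairs failing the scope): 3.

3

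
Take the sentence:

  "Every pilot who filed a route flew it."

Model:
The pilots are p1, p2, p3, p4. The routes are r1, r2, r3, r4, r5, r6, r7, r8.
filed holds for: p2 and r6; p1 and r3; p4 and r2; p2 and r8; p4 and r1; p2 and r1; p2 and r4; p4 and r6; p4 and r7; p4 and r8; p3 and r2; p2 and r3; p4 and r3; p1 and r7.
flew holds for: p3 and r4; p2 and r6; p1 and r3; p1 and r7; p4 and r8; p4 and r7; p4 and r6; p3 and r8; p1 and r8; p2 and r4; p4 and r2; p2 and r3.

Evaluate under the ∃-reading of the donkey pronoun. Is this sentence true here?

"it" takes "a route" as antecedent — a donkey pronoun bound across the clause boundary.
Weak reading: every pilot p with some filed-route has at least one filed-route r such that flew(p,r).
Per pilot: p1:✓  p2:✓  p3:✗  p4:✓
p3 has no witness among its filed-routes.

False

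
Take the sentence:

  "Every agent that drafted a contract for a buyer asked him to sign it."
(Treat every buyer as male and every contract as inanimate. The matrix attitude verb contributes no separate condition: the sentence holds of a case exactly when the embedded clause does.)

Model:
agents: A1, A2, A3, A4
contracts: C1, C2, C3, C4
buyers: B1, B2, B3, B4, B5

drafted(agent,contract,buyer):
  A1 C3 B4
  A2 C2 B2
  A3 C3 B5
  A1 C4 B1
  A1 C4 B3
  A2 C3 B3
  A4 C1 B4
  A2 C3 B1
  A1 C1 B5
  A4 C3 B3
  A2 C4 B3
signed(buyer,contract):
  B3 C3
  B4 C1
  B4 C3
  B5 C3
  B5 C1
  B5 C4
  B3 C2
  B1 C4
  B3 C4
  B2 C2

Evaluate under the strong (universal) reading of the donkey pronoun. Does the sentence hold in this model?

"him" takes "a buyer" as antecedent and "it" takes "a contract"; both are donkey pronouns co-varying with the restrictor.
Strong reading: for every (a,c,b) with drafted(a,c,b), signed(b,c).
Restrictor triples: (A1,C1,B5)→signed(B5,C1) ✓  (A1,C3,B4)→signed(B4,C3) ✓  (A1,C4,B1)→signed(B1,C4) ✓  (A1,C4,B3)→signed(B3,C4) ✓  (A2,C2,B2)→signed(B2,C2) ✓  (A2,C3,B1)→signed(B1,C3) ✗  (A2,C3,B3)→signed(B3,C3) ✓  (A2,C4,B3)→signed(B3,C4) ✓  (A3,C3,B5)→signed(B5,C3) ✓  (A4,C1,B4)→signed(B4,C1) ✓  (A4,C3,B3)→signed(B3,C3) ✓
Counterexample: (A2,C3,B1) — signed(B1,C3) does not hold.

False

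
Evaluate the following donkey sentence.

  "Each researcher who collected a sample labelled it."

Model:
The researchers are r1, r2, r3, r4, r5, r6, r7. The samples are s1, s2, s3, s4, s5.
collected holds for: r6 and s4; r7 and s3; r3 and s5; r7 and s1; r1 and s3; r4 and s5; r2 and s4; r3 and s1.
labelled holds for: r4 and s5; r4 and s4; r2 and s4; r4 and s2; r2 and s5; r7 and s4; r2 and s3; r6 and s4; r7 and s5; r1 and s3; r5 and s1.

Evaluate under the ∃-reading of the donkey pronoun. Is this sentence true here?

"it" takes "a sample" as antecedent — a donkey pronoun bound across the clause boundary.
Weak reading: every researcher r with some collected-sample has at least one collected-sample s such that labelled(r,s).
Per researcher: r1:✓  r2:✓  r3:✗  r4:✓  r6:✓  r7:✗
r3 has no witness among its collected-samples.

False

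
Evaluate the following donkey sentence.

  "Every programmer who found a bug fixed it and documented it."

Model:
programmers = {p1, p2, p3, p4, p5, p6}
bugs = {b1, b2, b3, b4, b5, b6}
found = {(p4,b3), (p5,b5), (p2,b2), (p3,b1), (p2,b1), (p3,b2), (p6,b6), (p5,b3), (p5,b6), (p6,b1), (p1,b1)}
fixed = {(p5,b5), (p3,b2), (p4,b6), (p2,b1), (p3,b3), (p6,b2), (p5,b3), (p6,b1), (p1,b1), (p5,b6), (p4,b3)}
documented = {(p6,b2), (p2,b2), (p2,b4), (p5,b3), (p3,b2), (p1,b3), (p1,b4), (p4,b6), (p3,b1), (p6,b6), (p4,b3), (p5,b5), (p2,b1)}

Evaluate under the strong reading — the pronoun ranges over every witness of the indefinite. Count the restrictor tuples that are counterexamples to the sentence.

6

"it" takes "a bug" as antecedent — a donkey pronoun bound across the clause boundary.
Strong reading: for every (p,b) with found(p,b), fixed(p,b) ∧ documented(p,b).
Restrictor pairs: (p1,b1) ✗  (p2,b1) ✓  (p2,b2) ✗  (p3,b1) ✗  (p3,b2) ✓  (p4,b3) ✓  (p5,b3) ✓  (p5,b5) ✓  (p5,b6) ✗  (p6,b1) ✗  (p6,b6) ✗
Counterexamples (restrictor pairs failing the scope): 6.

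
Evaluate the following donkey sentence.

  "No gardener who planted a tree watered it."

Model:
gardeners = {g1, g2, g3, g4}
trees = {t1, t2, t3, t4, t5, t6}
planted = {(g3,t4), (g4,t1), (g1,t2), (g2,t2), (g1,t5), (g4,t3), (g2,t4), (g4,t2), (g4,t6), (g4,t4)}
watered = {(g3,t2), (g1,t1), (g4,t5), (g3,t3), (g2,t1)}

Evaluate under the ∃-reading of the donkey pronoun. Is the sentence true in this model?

True

"it" takes "a tree" as antecedent — a donkey pronoun bound across the clause boundary.
Truth condition: for no (g,t) with planted(g,t) does watered(g,t) hold.
Restrictor pairs — does the scope hold? (g1,t2):fails  (g1,t5):fails  (g2,t2):fails  (g2,t4):fails  (g3,t4):fails  (g4,t1):fails  (g4,t2):fails  (g4,t3):fails  (g4,t4):fails  (g4,t6):fails
Scope holds for no restrictor pair, so the sentence is true.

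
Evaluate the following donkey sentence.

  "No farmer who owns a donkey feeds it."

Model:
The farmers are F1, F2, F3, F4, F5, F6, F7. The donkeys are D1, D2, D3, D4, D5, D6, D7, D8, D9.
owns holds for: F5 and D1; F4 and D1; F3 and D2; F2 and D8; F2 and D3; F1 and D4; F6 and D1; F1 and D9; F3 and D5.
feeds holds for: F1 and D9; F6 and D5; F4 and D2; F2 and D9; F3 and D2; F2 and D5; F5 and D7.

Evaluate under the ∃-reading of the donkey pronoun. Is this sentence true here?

"it" takes "a donkey" as antecedent — a donkey pronoun bound across the clause boundary.
Truth condition: for no (f,d) with owns(f,d) does feeds(f,d) hold.
Restrictor pairs — does the scope hold? (F1,D4):fails  (F1,D9):holds  (F2,D3):fails  (F2,D8):fails  (F3,D2):holds  (F3,D5):fails  (F4,D1):fails  (F5,D1):fails  (F6,D1):fails
Scope holds for 2 pair(s), so the sentence is false.

False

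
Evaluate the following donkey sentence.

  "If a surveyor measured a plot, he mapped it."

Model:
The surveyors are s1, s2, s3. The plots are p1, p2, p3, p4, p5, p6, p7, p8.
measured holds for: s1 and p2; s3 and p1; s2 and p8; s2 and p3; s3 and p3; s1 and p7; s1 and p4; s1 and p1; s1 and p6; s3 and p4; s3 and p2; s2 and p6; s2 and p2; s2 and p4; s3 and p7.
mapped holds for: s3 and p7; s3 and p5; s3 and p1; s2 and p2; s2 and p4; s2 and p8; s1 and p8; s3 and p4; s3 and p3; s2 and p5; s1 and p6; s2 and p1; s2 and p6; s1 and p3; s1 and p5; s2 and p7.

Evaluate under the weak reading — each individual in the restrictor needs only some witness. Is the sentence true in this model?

"it" takes "a plot" as antecedent — a donkey pronoun bound across the clause boundary.
Weak reading: every surveyor s with some measured-plot has at least one measured-plot p such that mapped(s,p).
Per surveyor: s1:✓  s2:✓  s3:✓
Every surveyor in the restrictor has a witness.

True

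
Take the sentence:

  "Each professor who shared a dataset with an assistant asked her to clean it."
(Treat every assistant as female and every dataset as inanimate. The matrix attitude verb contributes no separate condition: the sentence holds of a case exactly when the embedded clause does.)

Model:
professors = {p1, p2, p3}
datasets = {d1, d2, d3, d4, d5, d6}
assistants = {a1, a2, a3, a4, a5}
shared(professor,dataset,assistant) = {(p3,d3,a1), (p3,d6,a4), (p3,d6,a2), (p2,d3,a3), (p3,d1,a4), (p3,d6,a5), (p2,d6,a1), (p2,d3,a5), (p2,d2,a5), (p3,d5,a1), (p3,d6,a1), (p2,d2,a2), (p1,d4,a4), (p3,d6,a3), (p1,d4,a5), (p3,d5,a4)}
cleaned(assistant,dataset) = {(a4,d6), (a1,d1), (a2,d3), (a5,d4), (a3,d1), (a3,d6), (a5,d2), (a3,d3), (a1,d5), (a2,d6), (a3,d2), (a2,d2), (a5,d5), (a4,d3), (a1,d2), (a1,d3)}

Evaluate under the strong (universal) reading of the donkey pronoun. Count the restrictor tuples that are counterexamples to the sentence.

7

"her" takes "an assistant" as antecedent and "it" takes "a dataset"; both are donkey pronouns co-varying with the restrictor.
Strong reading: for every (p,d,a) with shared(p,d,a), cleaned(a,d).
Restrictor triples: (p1,d4,a4)→cleaned(a4,d4) ✗  (p1,d4,a5)→cleaned(a5,d4) ✓  (p2,d2,a2)→cleaned(a2,d2) ✓  (p2,d2,a5)→cleaned(a5,d2) ✓  (p2,d3,a3)→cleaned(a3,d3) ✓  (p2,d3,a5)→cleaned(a5,d3) ✗  (p2,d6,a1)→cleaned(a1,d6) ✗  (p3,d1,a4)→cleaned(a4,d1) ✗  (p3,d3,a1)→cleaned(a1,d3) ✓  (p3,d5,a1)→cleaned(a1,d5) ✓  (p3,d5,a4)→cleaned(a4,d5) ✗  (p3,d6,a1)→cleaned(a1,d6) ✗  (p3,d6,a2)→cleaned(a2,d6) ✓  (p3,d6,a3)→cleaned(a3,d6) ✓  (p3,d6,a4)→cleaned(a4,d6) ✓  (p3,d6,a5)→cleaned(a5,d6) ✗
Counterexamples (restrictor triples failing the scope): 7.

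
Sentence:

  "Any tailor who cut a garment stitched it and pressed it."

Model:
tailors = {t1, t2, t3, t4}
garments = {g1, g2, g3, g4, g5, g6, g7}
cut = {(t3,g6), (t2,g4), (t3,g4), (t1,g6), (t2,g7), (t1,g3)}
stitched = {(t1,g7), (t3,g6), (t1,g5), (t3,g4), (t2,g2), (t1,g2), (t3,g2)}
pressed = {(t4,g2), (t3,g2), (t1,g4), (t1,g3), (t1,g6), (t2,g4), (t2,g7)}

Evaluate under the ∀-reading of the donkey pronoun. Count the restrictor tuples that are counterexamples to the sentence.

6

"it" takes "a garment" as antecedent — a donkey pronoun bound across the clause boundary.
Strong reading: for every (t,g) with cut(t,g), stitched(t,g) ∧ pressed(t,g).
Restrictor pairs: (t1,g3) ✗  (t1,g6) ✗  (t2,g4) ✗  (t2,g7) ✗  (t3,g4) ✗  (t3,g6) ✗
Counterexamples (restrictor pairs failing the scope): 6.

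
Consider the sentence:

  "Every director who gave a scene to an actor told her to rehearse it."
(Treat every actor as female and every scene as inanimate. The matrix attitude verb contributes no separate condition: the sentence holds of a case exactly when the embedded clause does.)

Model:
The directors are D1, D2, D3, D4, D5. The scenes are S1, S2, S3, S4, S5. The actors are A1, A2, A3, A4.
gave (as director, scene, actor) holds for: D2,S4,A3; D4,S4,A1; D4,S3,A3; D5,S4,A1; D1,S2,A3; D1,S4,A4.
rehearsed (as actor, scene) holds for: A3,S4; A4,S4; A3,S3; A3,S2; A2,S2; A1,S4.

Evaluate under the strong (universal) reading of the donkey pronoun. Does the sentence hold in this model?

"her" takes "an actor" as antecedent and "it" takes "a scene"; both are donkey pronouns co-varying with the restrictor.
Strong reading: for every (d,s,a) with gave(d,s,a), rehearsed(a,s).
Restrictor triples: (D1,S2,A3)→rehearsed(A3,S2) ✓  (D1,S4,A4)→rehearsed(A4,S4) ✓  (D2,S4,A3)→rehearsed(A3,S4) ✓  (D4,S3,A3)→rehearsed(A3,S3) ✓  (D4,S4,A1)→rehearsed(A1,S4) ✓  (D5,S4,A1)→rehearsed(A1,S4) ✓
Every restrictor triple satisfies the scope.

True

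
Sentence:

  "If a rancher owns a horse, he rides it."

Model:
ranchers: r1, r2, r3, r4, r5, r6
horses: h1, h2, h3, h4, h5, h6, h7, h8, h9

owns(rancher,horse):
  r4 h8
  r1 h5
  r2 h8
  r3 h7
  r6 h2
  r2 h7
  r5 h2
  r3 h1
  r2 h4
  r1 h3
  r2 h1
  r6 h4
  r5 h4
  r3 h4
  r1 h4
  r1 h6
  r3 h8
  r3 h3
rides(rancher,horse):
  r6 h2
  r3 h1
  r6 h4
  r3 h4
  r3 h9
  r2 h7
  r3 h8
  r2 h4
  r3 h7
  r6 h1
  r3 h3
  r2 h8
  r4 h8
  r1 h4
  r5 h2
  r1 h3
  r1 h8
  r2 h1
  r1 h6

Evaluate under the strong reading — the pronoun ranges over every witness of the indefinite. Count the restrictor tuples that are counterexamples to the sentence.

"it" takes "a horse" as antecedent — a donkey pronoun bound across the clause boundary.
Strong reading: for every (r,h) with owns(r,h), rides(r,h).
Restrictor pairs: (r1,h3) ✓  (r1,h4) ✓  (r1,h5) ✗  (r1,h6) ✓  (r2,h1) ✓  (r2,h4) ✓  (r2,h7) ✓  (r2,h8) ✓  (r3,h1) ✓  (r3,h3) ✓  (r3,h4) ✓  (r3,h7) ✓  (r3,h8) ✓  (r4,h8) ✓  (r5,h2) ✓  (r5,h4) ✗  (r6,h2) ✓  (r6,h4) ✓
Counterexamples (restrictor pairs failing the scope): 2.

2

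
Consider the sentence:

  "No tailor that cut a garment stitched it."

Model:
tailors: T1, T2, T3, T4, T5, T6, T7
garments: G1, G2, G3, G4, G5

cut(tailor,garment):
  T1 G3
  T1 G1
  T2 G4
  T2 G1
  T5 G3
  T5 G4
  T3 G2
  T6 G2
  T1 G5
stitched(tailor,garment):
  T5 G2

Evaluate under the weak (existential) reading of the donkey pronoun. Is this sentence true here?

"it" takes "a garment" as antecedent — a donkey pronoun bound across the clause boundary.
Truth condition: for no (t,g) with cut(t,g) does stitched(t,g) hold.
Restrictor pairs — does the scope hold? (T1,G1):fails  (T1,G3):fails  (T1,G5):fails  (T2,G1):fails  (T2,G4):fails  (T3,G2):fails  (T5,G3):fails  (T5,G4):fails  (T6,G2):fails
Scope holds for no restrictor pair, so the sentence is true.

True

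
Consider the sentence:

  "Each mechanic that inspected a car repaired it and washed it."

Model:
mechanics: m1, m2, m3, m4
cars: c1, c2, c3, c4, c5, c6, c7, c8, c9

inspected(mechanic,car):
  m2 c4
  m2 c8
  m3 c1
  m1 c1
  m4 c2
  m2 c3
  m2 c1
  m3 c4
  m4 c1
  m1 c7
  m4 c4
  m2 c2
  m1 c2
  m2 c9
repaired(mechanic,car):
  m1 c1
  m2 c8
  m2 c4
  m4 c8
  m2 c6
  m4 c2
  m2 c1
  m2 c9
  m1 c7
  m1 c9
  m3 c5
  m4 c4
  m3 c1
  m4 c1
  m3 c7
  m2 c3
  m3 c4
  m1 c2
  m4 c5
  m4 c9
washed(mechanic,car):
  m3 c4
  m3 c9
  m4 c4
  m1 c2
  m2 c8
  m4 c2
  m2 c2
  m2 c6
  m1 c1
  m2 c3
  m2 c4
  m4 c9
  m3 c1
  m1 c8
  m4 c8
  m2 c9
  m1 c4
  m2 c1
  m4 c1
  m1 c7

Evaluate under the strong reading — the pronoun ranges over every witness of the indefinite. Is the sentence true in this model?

False

"it" takes "a car" as antecedent — a donkey pronoun bound across the clause boundary.
Strong reading: for every (m,c) with inspected(m,c), repaired(m,c) ∧ washed(m,c).
Restrictor pairs: (m1,c1) ✓  (m1,c2) ✓  (m1,c7) ✓  (m2,c1) ✓  (m2,c2) ✗  (m2,c3) ✓  (m2,c4) ✓  (m2,c8) ✓  (m2,c9) ✓  (m3,c1) ✓  (m3,c4) ✓  (m4,c1) ✓  (m4,c2) ✓  (m4,c4) ✓
Counterexample: (m2,c2) is in inspected but fails the scope.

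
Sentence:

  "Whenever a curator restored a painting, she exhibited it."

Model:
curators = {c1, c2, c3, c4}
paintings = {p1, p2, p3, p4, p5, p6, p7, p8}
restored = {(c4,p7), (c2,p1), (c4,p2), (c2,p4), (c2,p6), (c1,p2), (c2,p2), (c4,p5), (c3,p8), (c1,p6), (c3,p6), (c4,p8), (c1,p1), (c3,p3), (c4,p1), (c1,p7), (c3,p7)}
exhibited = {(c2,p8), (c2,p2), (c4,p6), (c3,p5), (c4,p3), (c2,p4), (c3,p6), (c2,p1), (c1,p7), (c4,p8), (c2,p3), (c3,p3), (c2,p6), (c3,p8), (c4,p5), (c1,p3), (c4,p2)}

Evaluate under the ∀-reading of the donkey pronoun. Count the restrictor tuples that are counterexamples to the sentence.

6

"it" takes "a painting" as antecedent — a donkey pronoun bound across the clause boundary.
Strong reading: for every (c,p) with restored(c,p), exhibited(c,p).
Restrictor pairs: (c1,p1) ✗  (c1,p2) ✗  (c1,p6) ✗  (c1,p7) ✓  (c2,p1) ✓  (c2,p2) ✓  (c2,p4) ✓  (c2,p6) ✓  (c3,p3) ✓  (c3,p6) ✓  (c3,p7) ✗  (c3,p8) ✓  (c4,p1) ✗  (c4,p2) ✓  (c4,p5) ✓  (c4,p7) ✗  (c4,p8) ✓
Counterexamples (restrictor pairs failing the scope): 6.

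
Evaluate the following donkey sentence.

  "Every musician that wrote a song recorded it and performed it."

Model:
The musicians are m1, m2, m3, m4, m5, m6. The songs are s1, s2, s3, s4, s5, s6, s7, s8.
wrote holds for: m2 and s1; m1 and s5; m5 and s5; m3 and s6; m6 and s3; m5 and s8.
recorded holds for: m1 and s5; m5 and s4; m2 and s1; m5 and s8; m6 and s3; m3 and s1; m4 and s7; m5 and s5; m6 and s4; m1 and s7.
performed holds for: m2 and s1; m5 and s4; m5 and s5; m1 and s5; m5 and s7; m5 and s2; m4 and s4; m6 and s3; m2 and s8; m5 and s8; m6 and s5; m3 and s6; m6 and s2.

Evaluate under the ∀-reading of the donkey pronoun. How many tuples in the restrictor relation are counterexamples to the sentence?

1

"it" takes "a song" as antecedent — a donkey pronoun bound across the clause boundary.
Strong reading: for every (m,s) with wrote(m,s), recorded(m,s) ∧ performed(m,s).
Restrictor pairs: (m1,s5) ✓  (m2,s1) ✓  (m3,s6) ✗  (m5,s5) ✓  (m5,s8) ✓  (m6,s3) ✓
Counterexamples (restrictor pairs failing the scope): 1.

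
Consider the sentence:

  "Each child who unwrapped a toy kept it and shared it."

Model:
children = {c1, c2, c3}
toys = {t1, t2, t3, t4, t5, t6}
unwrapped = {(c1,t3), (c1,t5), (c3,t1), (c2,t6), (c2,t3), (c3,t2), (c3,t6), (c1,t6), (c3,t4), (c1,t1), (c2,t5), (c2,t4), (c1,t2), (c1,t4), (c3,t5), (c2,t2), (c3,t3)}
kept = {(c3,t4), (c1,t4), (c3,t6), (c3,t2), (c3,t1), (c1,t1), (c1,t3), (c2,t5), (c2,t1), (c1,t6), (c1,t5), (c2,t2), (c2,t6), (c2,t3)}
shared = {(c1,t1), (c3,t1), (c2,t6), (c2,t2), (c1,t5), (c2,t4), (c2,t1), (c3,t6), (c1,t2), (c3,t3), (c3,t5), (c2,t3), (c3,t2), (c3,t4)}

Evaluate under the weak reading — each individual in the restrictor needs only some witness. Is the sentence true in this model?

True

"it" takes "a toy" as antecedent — a donkey pronoun bound across the clause boundary.
Weak reading: every child c with some unwrapped-toy has at least one unwrapped-toy t such that kept(c,t) ∧ shared(c,t).
Per child: c1:✓  c2:✓  c3:✓
Every child in the restrictor has a witness.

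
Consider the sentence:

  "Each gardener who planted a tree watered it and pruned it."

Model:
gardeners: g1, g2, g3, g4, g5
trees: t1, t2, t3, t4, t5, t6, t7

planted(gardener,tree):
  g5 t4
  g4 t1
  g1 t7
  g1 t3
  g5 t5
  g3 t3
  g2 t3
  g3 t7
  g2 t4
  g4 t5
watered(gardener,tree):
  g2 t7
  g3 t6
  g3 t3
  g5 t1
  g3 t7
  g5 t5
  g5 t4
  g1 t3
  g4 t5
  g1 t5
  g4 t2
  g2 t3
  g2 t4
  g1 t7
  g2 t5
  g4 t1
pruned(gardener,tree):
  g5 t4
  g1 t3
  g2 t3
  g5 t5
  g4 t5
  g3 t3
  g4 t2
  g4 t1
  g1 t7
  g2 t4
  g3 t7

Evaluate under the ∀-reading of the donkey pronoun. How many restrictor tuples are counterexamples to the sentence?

0

"it" takes "a tree" as antecedent — a donkey pronoun bound across the clause boundary.
Strong reading: for every (g,t) with planted(g,t), watered(g,t) ∧ pruned(g,t).
Restrictor pairs: (g1,t3) ✓  (g1,t7) ✓  (g2,t3) ✓  (g2,t4) ✓  (g3,t3) ✓  (g3,t7) ✓  (g4,t1) ✓  (g4,t5) ✓  (g5,t4) ✓  (g5,t5) ✓
Counterexamples (restrictor pairs failing the scope): 0.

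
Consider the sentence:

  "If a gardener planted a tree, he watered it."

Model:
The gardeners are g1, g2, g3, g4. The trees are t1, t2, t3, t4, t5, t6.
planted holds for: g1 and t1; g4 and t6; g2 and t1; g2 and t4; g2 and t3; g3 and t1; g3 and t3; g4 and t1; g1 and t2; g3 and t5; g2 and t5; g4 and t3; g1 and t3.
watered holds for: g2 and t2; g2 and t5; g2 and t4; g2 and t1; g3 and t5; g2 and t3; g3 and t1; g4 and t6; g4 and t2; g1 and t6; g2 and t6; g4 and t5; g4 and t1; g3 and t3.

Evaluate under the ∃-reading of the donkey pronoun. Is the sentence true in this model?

"it" takes "a tree" as antecedent — a donkey pronoun bound across the clause boundary.
Weak reading: every gardener g with some planted-tree has at least one planted-tree t such that watered(g,t).
Per gardener: g1:✗  g2:✓  g3:✓  g4:✓
g1 has no witness among its planted-trees.

False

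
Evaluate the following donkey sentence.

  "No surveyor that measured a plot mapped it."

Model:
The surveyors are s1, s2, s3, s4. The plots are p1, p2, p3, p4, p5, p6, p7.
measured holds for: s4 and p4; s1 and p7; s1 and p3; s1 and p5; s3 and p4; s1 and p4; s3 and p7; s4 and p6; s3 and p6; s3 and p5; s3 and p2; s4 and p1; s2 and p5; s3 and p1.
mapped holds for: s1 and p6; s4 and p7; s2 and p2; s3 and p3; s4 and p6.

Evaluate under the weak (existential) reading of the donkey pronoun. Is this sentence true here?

False

"it" takes "a plot" as antecedent — a donkey pronoun bound across the clause boundary.
Truth condition: for no (s,p) with measured(s,p) does mapped(s,p) hold.
Restrictor pairs — does the scope hold? (s1,p3):fails  (s1,p4):fails  (s1,p5):fails  (s1,p7):fails  (s2,p5):fails  (s3,p1):fails  (s3,p2):fails  (s3,p4):fails  (s3,p5):fails  (s3,p6):fails  (s3,p7):fails  (s4,p1):fails  (s4,p4):fails  (s4,p6):holds
Scope holds for 1 pair(s), so the sentence is false.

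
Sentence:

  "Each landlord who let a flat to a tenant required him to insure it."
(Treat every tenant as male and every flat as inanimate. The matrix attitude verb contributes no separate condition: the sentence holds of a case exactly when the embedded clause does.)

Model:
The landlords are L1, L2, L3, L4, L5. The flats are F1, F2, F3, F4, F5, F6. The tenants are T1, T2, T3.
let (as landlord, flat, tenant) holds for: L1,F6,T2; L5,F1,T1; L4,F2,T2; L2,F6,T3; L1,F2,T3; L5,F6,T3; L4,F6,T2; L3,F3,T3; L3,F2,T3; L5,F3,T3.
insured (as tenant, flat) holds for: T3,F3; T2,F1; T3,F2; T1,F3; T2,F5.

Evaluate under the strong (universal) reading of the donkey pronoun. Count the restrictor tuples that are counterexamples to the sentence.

"him" takes "a tenant" as antecedent and "it" takes "a flat"; both are donkey pronouns co-varying with the restrictor.
Strong reading: for every (l,f,t) with let(l,f,t), insured(t,f).
Restrictor triples: (L1,F2,T3)→insured(T3,F2) ✓  (L1,F6,T2)→insured(T2,F6) ✗  (L2,F6,T3)→insured(T3,F6) ✗  (L3,F2,T3)→insured(T3,F2) ✓  (L3,F3,T3)→insured(T3,F3) ✓  (L4,F2,T2)→insured(T2,F2) ✗  (L4,F6,T2)→insured(T2,F6) ✗  (L5,F1,T1)→insured(T1,F1) ✗  (L5,F3,T3)→insured(T3,F3) ✓  (L5,F6,T3)→insured(T3,F6) ✗
Counterexamples (restrictor triples failing the scope): 6.

6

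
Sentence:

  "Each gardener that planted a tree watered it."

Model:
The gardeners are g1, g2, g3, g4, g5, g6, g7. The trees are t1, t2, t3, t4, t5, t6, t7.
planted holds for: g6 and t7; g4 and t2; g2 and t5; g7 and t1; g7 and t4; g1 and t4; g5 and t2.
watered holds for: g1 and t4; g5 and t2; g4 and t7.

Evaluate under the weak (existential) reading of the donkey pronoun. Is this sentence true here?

False

"it" takes "a tree" as antecedent — a donkey pronoun bound across the clause boundary.
Weak reading: every gardener g with some planted-tree has at least one planted-tree t such that watered(g,t).
Per gardener: g1:✓  g2:✗  g4:✗  g5:✓  g6:✗  g7:✗
g2 has no witness among its planted-trees.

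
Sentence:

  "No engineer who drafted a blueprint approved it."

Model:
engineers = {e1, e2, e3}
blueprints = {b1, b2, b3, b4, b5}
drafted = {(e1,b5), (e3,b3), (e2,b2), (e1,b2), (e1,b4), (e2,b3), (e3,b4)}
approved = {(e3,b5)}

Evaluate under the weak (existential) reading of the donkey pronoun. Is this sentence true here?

"it" takes "a blueprint" as antecedent — a donkey pronoun bound across the clause boundary.
Truth condition: for no (e,b) with drafted(e,b) does approved(e,b) hold.
Restrictor pairs — does the scope hold? (e1,b2):fails  (e1,b4):fails  (e1,b5):fails  (e2,b2):fails  (e2,b3):fails  (e3,b3):fails  (e3,b4):fails
Scope holds for no restrictor pair, so the sentence is true.

True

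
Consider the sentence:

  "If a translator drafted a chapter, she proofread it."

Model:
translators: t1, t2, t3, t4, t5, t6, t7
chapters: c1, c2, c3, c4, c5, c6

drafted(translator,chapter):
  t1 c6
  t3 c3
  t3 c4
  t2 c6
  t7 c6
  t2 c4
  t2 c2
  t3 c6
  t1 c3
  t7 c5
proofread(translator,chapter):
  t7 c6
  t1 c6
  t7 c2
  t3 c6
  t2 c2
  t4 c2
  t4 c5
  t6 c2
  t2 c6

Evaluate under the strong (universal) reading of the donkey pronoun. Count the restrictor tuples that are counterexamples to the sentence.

5

"it" takes "a chapter" as antecedent — a donkey pronoun bound across the clause boundary.
Strong reading: for every (t,c) with drafted(t,c), proofread(t,c).
Restrictor pairs: (t1,c3) ✗  (t1,c6) ✓  (t2,c2) ✓  (t2,c4) ✗  (t2,c6) ✓  (t3,c3) ✗  (t3,c4) ✗  (t3,c6) ✓  (t7,c5) ✗  (t7,c6) ✓
Counterexamples (restrictor pairs failing the scope): 5.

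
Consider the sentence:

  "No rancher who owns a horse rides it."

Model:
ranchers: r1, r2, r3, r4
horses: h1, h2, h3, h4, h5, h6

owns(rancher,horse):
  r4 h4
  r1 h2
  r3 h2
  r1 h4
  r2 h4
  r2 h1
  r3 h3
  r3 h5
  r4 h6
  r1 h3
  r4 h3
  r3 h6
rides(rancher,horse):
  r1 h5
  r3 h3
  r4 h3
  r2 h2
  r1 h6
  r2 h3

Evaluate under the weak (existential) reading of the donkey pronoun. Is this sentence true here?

"it" takes "a horse" as antecedent — a donkey pronoun bound across the clause boundary.
Truth condition: for no (r,h) with owns(r,h) does rides(r,h) hold.
Restrictor pairs — does the scope hold? (r1,h2):fails  (r1,h3):fails  (r1,h4):fails  (r2,h1):fails  (r2,h4):fails  (r3,h2):fails  (r3,h3):holds  (r3,h5):fails  (r3,h6):fails  (r4,h3):holds  (r4,h4):fails  (r4,h6):fails
Scope holds for 2 pair(s), so the sentence is false.

False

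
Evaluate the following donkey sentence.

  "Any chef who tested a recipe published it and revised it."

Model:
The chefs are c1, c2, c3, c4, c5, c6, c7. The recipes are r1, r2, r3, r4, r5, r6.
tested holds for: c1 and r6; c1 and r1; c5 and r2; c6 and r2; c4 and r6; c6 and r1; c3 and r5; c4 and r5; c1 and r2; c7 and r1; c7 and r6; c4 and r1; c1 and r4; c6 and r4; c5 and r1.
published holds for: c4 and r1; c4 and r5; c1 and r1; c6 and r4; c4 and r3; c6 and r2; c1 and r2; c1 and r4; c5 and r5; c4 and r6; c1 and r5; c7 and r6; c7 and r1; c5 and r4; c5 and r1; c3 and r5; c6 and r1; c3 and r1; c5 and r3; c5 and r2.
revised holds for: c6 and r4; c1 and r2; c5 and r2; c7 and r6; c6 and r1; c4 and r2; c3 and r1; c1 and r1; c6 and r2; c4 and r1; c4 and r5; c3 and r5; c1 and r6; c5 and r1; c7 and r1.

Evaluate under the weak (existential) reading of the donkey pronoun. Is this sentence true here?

"it" takes "a recipe" as antecedent — a donkey pronoun bound across the clause boundary.
Weak reading: every chef c with some tested-recipe has at least one tested-recipe r such that published(c,r) ∧ revised(c,r).
Per chef: c1:✓  c3:✓  c4:✓  c5:✓  c6:✓  c7:✓
Every chef in the restrictor has a witness.

True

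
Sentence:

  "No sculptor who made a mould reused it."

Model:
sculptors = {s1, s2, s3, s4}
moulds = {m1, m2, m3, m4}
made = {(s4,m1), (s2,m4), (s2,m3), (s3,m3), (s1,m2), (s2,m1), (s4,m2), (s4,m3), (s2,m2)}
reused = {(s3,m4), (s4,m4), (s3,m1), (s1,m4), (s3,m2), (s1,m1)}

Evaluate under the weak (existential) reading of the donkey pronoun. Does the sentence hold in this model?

"it" takes "a mould" as antecedent — a donkey pronoun bound across the clause boundary.
Truth condition: for no (s,m) with made(s,m) does reused(s,m) hold.
Restrictor pairs — does the scope hold? (s1,m2):fails  (s2,m1):fails  (s2,m2):fails  (s2,m3):fails  (s2,m4):fails  (s3,m3):fails  (s4,m1):fails  (s4,m2):fails  (s4,m3):fails
Scope holds for no restrictor pair, so the sentence is true.

True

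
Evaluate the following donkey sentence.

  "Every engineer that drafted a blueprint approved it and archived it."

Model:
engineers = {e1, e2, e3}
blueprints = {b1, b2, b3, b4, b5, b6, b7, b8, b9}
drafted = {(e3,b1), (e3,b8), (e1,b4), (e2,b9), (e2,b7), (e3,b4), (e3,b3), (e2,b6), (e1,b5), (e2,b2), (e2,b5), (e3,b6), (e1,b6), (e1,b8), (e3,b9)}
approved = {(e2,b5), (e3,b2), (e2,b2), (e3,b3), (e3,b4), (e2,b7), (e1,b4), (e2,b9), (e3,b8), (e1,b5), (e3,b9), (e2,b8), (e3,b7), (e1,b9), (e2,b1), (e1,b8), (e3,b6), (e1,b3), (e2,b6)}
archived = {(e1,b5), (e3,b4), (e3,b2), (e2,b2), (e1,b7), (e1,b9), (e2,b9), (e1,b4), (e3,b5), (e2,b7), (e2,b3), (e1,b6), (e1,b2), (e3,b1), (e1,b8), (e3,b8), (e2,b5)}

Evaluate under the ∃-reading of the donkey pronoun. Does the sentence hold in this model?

"it" takes "a blueprint" as antecedent — a donkey pronoun bound across the clause boundary.
Weak reading: every engineer e with some drafted-blueprint has at least one drafted-blueprint b such that approved(e,b) ∧ archived(e,b).
Per engineer: e1:✓  e2:✓  e3:✓
Every engineer in the restrictor has a witness.

True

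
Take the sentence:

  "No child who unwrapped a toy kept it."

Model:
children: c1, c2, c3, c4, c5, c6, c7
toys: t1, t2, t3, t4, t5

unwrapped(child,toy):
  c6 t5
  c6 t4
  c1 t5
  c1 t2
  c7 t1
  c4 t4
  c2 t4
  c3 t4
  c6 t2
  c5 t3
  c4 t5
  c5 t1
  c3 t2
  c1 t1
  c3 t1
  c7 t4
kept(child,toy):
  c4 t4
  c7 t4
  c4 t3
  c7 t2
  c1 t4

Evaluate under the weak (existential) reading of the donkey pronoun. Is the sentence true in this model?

"it" takes "a toy" as antecedent — a donkey pronoun bound across the clause boundary.
Truth condition: for no (c,t) with unwrapped(c,t) does kept(c,t) hold.
Restrictor pairs — does the scope hold? (c1,t1):fails  (c1,t2):fails  (c1,t5):fails  (c2,t4):fails  (c3,t1):fails  (c3,t2):fails  (c3,t4):fails  (c4,t4):holds  (c4,t5):fails  (c5,t1):fails  (c5,t3):fails  (c6,t2):fails  (c6,t4):fails  (c6,t5):fails  (c7,t1):fails  (c7,t4):holds
Scope holds for 2 pair(s), so the sentence is false.

False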